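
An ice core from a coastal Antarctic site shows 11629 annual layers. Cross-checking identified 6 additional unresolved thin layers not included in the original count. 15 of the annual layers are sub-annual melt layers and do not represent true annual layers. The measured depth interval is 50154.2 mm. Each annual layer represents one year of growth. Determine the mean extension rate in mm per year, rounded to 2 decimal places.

4.32 mm per year

Adjusted count: 11629 − 15 + 6 = 11620 annual layers.
Mean rate = 50154.2 mm / 11620 years ≈ 4.32 mm per year.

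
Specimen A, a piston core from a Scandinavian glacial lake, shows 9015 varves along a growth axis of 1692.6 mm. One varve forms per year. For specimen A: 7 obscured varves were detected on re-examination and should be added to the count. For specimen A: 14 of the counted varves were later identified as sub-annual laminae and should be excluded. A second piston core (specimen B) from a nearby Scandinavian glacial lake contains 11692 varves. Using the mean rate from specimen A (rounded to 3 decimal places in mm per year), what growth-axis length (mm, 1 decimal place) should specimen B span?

2198.1 mm

Specimen A: true varve count = 9015 − 14 + 7 = 9008.
A: 1692.6 mm over 9008 years gives 1692.6 / 9008 ≈ 0.188 mm/year.
B's length ≈ 0.188 × 11692 = 2198.1 mm.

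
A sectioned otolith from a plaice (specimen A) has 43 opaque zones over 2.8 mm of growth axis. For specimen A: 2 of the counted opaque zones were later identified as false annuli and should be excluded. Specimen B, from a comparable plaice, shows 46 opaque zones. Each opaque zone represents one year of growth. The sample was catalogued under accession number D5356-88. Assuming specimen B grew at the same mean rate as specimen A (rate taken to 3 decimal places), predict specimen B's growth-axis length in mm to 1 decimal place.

Specimen A: correcting the raw count gives 43 − 2 = 41 true opaque zones.
A: 2.8 mm over 41 years gives 2.8 / 41 ≈ 0.068 mm/yr.
Length of B = 0.068 × 46 = 3.1 mm.

3.1 mm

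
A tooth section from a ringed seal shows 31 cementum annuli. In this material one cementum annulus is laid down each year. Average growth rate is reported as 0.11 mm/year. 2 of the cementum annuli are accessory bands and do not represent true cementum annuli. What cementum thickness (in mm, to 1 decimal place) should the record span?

After corrections the count is 31 − 2 = 29 cementum annuli.
Predicted length = 0.11 mm/year × 29 years = 3.2 mm.

3.2 mm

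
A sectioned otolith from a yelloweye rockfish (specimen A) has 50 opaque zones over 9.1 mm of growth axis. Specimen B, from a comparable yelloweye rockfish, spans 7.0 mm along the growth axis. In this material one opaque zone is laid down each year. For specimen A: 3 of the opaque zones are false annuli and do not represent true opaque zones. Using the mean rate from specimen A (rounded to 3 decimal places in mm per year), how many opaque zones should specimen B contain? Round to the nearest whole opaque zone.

Specimen A: true opaque zone count = 50 − 3 = 47.
A: Extension rate ≈ 9.1 / 47 = 0.194 mm/year.
Specimen B: 7.0 mm / 0.194 mm per year = 36.08 years ≈ 36 opaque zones.

36 opaque zones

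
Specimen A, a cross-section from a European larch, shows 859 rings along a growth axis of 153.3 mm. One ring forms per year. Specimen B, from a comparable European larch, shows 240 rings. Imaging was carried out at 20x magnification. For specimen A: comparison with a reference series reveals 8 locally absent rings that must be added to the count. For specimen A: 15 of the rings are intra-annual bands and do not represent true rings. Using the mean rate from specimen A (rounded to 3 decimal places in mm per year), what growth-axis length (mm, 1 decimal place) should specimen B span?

43.2 mm

Specimen A: true ring count = 859 − 15 + 8 = 852.
A: Mean rate = 153.3 mm / 852 years ≈ 0.180 mm/year.
Length of B = 0.180 × 240 = 43.2 mm.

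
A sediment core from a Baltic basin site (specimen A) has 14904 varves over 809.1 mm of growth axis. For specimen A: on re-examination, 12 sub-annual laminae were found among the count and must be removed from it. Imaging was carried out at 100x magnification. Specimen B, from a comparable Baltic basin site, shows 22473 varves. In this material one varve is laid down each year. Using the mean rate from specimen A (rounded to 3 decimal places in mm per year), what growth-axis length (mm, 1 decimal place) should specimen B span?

1213.5 mm

Specimen A: correcting the raw count gives 14904 − 12 = 14892 true varves.
A: Mean rate = 809.1 mm / 14892 years ≈ 0.054 mm/year.
For B, 0.054 mm/year × 22473 years = 1213.5 mm.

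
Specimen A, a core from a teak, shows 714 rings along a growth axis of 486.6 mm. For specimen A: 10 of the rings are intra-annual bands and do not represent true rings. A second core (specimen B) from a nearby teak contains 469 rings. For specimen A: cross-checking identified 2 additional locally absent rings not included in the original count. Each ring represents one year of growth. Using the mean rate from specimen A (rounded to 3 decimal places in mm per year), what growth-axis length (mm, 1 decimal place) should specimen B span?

Specimen A: correcting the raw count gives 714 − 10 + 2 = 706 true rings.
A: Mean rate = 486.6 mm / 706 years ≈ 0.689 mm per year.
B's length ≈ 0.689 × 469 = 323.1 mm.

323.1 mm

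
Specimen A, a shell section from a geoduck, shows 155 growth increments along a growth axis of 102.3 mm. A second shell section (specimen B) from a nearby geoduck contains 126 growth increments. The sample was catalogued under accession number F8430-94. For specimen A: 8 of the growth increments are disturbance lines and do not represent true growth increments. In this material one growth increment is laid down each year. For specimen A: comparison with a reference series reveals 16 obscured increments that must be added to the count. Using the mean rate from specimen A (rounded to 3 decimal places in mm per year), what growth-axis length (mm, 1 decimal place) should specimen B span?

79.1 mm

Specimen A: correcting the raw count gives 155 − 8 + 16 = 163 true growth increments.
A: 102.3 mm over 163 years gives 102.3 / 163 ≈ 0.628 mm/year.
B's length ≈ 0.628 × 126 = 79.1 mm.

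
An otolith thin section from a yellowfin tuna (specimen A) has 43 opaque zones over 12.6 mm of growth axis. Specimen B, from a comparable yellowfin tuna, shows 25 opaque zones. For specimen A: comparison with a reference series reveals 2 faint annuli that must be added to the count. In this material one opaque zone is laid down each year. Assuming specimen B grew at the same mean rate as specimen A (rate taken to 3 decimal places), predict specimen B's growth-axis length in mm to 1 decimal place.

7.0 mm

Specimen A: true opaque zone count = 43 + 2 = 45.
A: Extension rate ≈ 12.6 / 45 = 0.280 mm/year.
Length of B = 0.280 × 25 = 7.0 mm.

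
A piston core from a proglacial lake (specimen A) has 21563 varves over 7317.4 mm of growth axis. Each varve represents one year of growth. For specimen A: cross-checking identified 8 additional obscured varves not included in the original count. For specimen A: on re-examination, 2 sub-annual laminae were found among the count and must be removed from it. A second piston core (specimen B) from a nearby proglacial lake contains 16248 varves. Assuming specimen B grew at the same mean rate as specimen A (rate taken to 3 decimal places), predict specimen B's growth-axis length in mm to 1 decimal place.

5508.1 mm

Specimen A: after corrections the count is 21563 − 2 + 8 = 21569 varves.
A: 7317.4 mm over 21569 years gives 7317.4 / 21569 ≈ 0.339 mm/yr.
B's length ≈ 0.339 × 16248 = 5508.1 mm.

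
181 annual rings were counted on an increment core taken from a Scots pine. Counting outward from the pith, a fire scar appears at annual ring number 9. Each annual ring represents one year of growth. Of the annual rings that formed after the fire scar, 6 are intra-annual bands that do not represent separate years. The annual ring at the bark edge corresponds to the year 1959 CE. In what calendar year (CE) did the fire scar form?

181 − 9 = 172 annual rings lie beyond the fire scar toward the bark edge.
Excluding 6 false annual rings: 172 − 6 = 166.
1959 − 166 = 1793 CE.

1793 CE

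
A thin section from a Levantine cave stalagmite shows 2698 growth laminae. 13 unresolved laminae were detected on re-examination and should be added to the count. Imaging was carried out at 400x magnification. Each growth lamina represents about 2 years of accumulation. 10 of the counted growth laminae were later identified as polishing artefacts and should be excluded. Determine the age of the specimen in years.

5402 years

Adjusted count: 2698 − 10 + 13 = 2701 growth laminae.
2701 growth laminae at 2 years each span 2701 × 2 = 5402 years.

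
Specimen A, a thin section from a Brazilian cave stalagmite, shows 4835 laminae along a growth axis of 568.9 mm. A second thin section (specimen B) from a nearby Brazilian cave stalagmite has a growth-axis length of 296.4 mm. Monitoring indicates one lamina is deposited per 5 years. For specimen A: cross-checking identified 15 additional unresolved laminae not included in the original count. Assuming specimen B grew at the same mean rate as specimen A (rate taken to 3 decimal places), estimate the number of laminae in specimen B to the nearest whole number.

Specimen A: after corrections the count is 4835 + 15 = 4850 laminae.
Specimen A: 4850 laminae at 5 years each span 4850 × 5 = 24250 years.
A: 568.9 mm over 24250 years gives 568.9 / 24250 ≈ 0.023 mm/year.
B spans 296.4 / 0.023 = 12886.96 years; at 5 years per lamina that is 12886.96 / 5 ≈ 2577 laminae.

2577 laminae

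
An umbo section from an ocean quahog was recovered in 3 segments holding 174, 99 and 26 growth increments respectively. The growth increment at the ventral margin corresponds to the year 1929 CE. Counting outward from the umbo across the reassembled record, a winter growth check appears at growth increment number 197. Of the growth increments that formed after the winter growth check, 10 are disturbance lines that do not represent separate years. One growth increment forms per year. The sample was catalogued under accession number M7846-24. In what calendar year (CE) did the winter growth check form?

Total growth increments = 174 + 99 + 26 = 299.
The winter growth check sits at growth increment 197 from the umbo, so 299 − 197 = 102 growth increments formed after it.
Removing the 10 false growth increments leaves 102 − 10 = 92 true growth increments beyond the winter growth check.
The growth increment at the ventral margin is 1929 CE, so the winter growth check dates to 1929 − 92 = 1837 CE.

1837 CE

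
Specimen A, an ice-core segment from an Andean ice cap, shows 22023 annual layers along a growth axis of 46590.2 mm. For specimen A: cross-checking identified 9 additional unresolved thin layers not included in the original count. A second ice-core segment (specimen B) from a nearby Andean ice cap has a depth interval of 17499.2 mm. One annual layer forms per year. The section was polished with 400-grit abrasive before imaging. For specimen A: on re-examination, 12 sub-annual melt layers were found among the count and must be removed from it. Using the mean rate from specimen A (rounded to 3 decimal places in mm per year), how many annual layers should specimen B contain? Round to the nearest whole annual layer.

8270 annual layers

Specimen A: true annual layer count = 22023 − 12 + 9 = 22020.
A: Extension rate ≈ 46590.2 / 22020 = 2.116 mm/year.
For B, 17499.2 / 2.116 = 8269.94 years ≈ 8270 annual layers.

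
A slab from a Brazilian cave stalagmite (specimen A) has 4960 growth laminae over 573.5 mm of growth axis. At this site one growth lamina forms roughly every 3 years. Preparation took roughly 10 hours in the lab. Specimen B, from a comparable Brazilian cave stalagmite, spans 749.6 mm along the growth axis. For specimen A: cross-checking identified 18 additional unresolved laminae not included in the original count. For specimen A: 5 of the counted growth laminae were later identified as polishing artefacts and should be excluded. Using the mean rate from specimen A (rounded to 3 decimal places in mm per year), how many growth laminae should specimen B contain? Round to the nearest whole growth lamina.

Specimen A: adjusted count: 4960 − 5 + 18 = 4973 growth laminae.
Specimen A: at 3 years per growth lamina, 4973 × 3 = 14919 years.
A: Extension rate ≈ 573.5 / 14919 = 0.038 mm per year.
Specimen B: 749.6 mm / 0.038 mm per year = 19726.32 years; at 3 years per growth lamina that is 19726.32 / 3 ≈ 6575 growth laminae.

6575 growth laminae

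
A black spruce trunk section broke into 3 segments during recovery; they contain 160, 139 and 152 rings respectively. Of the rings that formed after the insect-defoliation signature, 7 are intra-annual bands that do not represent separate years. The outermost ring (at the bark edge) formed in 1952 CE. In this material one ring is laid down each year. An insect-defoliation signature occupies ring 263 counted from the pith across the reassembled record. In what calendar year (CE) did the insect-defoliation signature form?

1771 CE

Total rings = 160 + 139 + 152 = 451.
451 − 263 = 188 rings lie beyond the insect-defoliation signature toward the bark edge.
Excluding 7 false rings: 188 − 7 = 181.
The ring at the bark edge is 1952 CE, so the insect-defoliation signature dates to 1952 − 181 = 1771 CE.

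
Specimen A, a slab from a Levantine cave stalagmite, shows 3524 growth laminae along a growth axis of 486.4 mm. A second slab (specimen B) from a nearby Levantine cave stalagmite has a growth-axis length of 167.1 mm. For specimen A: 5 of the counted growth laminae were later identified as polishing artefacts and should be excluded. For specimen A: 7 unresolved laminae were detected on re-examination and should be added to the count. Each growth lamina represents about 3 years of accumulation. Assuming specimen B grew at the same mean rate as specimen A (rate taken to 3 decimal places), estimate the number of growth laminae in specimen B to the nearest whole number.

Specimen A: correcting the raw count gives 3524 − 5 + 7 = 3526 true growth laminae.
Specimen A: multiplying by 3 years per growth lamina: 3526 × 3 = 10578 years.
A: Mean rate = 486.4 mm / 10578 years ≈ 0.046 mm per year.
B spans 167.1 / 0.046 = 3632.61 years; at 3 years per growth lamina that is 3632.61 / 3 ≈ 1211 growth laminae.

1211 growth laminae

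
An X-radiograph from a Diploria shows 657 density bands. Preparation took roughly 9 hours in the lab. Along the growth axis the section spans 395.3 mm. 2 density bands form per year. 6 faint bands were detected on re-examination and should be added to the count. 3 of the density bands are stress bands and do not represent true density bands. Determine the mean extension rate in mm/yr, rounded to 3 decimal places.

1.198 mm/yr

After corrections the count is 657 − 3 + 6 = 660 density bands.
660 density bands at 2 per year is 660 / 2 = 330 years.
395.3 mm over 330 years gives 395.3 / 330 ≈ 1.198 mm/yr.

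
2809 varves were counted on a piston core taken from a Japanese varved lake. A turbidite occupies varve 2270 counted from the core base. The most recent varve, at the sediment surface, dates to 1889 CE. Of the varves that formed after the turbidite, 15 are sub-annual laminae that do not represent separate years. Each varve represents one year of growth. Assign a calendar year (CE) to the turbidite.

1365 CE

The turbidite sits at varve 2270 from the core base, so 2809 − 2270 = 539 varves formed after it.
Removing the 15 false varves leaves 539 − 15 = 524 true varves beyond the turbidite.
Counting back 524 years from 1889 CE places the turbidite in 1889 − 524 = 1365 CE.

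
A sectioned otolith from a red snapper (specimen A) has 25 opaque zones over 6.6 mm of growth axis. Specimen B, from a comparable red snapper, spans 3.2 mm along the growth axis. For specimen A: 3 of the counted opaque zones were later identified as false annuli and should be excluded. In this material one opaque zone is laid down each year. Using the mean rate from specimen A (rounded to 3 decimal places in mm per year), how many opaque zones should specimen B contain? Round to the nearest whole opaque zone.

11 opaque zones

Specimen A: adjusted count: 25 − 3 = 22 opaque zones.
A: Mean rate = 6.6 mm / 22 years ≈ 0.300 mm/yr.
For B, 3.2 / 0.300 = 10.67 years ≈ 11 opaque zones.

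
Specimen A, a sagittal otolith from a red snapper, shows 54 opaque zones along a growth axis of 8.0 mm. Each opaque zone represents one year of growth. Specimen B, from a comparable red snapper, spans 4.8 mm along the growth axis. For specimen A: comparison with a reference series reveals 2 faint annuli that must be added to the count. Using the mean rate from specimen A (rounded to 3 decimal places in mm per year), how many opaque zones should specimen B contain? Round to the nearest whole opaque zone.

34 opaque zones

Specimen A: correcting the raw count gives 54 + 2 = 56 true opaque zones.
A: Mean rate = 8.0 mm / 56 years ≈ 0.143 mm/yr.
For B, 4.8 / 0.143 = 33.57 years ≈ 34 opaque zones.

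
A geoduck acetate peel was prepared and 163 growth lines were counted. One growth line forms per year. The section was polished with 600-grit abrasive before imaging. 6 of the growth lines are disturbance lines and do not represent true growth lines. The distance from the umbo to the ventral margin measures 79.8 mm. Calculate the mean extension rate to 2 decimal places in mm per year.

0.51 mm per year

Correcting the raw count gives 163 − 6 = 157 true growth lines.
Mean rate = 79.8 mm / 157 years ≈ 0.51 mm per year.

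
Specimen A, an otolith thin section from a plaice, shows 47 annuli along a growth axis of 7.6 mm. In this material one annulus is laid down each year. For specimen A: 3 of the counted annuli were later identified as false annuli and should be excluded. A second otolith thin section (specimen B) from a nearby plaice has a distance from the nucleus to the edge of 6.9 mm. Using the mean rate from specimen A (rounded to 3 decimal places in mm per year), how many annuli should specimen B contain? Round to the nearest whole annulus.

Specimen A: true annulus count = 47 − 3 = 44.
A: Mean rate = 7.6 mm / 44 years ≈ 0.173 mm per year.
For B, 6.9 / 0.173 = 39.88 years ≈ 40 annuli.

40 annuli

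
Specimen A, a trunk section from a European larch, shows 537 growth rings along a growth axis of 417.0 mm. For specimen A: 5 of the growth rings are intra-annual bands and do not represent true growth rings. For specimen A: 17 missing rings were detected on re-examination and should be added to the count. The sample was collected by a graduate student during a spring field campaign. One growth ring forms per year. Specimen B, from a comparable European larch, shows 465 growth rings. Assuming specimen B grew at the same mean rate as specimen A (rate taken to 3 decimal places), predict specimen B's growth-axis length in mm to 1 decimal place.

353.4 mm

Specimen A: after corrections the count is 537 − 5 + 17 = 549 growth rings.
A: Extension rate ≈ 417.0 / 549 = 0.760 mm per year.
For B, 0.760 mm/year × 465 years = 353.4 mm.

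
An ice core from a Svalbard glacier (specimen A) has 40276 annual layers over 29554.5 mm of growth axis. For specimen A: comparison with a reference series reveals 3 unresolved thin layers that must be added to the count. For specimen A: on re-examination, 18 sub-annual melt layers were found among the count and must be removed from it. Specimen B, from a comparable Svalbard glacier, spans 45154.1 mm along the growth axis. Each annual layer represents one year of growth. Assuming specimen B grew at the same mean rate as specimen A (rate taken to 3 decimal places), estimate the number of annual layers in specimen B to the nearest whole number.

Specimen A: correcting the raw count gives 40276 − 18 + 3 = 40261 true annual layers.
A: Extension rate ≈ 29554.5 / 40261 = 0.734 mm/yr.
For B, 45154.1 / 0.734 = 61517.85 years ≈ 61518 annual layers.

61518 annual layers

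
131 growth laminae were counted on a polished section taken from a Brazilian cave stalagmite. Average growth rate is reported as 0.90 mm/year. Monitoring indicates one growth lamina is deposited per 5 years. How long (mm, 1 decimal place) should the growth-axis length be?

589.5 mm

131 growth laminae at 5 years each span 131 × 5 = 655 years.
Predicted length = 0.90 mm/year × 655 years = 589.5 mm.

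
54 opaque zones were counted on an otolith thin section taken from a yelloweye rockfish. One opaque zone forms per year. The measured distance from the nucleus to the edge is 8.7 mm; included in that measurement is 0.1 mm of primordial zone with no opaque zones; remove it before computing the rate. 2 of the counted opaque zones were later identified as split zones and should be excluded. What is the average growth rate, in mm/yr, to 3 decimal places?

After corrections the count is 54 − 2 = 52 opaque zones.
The growth record spans 8.7 − 0.1 = 8.6 mm.
8.6 mm over 52 years gives 8.6 / 52 ≈ 0.165 mm/yr.

0.165 mm/yr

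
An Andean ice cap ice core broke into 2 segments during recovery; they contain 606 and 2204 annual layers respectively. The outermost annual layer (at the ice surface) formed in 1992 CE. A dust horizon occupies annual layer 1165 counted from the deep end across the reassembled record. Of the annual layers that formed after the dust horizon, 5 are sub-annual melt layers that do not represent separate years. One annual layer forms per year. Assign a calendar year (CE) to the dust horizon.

352 CE

Total annual layers = 606 + 2204 = 2810.
The dust horizon sits at annual layer 1165 from the deep end, so 2810 − 1165 = 1645 annual layers formed after it.
Excluding 5 false annual layers: 1645 − 5 = 1640.
1992 − 1640 = 352 CE.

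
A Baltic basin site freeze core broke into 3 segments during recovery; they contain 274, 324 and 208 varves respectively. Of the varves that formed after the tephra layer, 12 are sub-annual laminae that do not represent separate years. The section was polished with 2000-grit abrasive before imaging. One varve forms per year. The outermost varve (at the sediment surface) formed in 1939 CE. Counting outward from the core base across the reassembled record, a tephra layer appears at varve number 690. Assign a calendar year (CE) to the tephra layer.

1835 CE

Total varves = 274 + 324 + 208 = 806.
Between varve 690 and the sediment surface there are 806 − 690 = 116 varves.
Removing the 12 false varves leaves 116 − 12 = 104 true varves beyond the tephra layer.
The varve at the sediment surface is 1939 CE, so the tephra layer dates to 1939 − 104 = 1835 CE.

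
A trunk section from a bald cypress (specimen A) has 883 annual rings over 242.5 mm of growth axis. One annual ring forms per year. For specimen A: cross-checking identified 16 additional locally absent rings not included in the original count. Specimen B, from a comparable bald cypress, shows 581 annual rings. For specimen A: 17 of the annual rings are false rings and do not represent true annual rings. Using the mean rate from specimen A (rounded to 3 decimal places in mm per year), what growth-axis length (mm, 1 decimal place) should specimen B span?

159.8 mm

Specimen A: true annual ring count = 883 − 17 + 16 = 882.
A: 242.5 mm over 882 years gives 242.5 / 882 ≈ 0.275 mm/yr.
B's length ≈ 0.275 × 581 = 159.8 mm.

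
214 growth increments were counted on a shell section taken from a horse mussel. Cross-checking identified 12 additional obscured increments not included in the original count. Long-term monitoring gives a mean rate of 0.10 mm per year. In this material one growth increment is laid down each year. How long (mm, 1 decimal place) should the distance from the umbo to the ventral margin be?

22.6 mm

Adjusted count: 214 + 12 = 226 growth increments.
Length ≈ 0.10 × 226 = 22.6 mm.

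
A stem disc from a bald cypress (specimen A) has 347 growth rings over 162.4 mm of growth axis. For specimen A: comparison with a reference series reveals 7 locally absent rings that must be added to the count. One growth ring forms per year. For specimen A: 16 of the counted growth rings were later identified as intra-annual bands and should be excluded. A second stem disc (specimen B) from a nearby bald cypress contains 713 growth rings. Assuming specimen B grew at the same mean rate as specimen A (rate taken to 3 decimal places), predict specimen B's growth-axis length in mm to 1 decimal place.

342.2 mm

Specimen A: adjusted count: 347 − 16 + 7 = 338 growth rings.
A: Extension rate ≈ 162.4 / 338 = 0.480 mm/year.
Length of B = 0.480 × 713 = 342.2 mm.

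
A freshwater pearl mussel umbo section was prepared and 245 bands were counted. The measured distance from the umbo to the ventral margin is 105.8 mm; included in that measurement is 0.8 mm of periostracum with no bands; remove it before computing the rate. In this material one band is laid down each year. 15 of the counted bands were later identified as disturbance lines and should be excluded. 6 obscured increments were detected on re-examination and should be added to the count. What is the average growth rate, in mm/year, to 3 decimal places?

0.445 mm/year

After corrections the count is 245 − 15 + 6 = 236 bands.
Removing the 0.8 mm offcut leaves 105.8 − 0.8 = 105.0 mm.
Extension rate ≈ 105.0 / 236 = 0.445 mm/year.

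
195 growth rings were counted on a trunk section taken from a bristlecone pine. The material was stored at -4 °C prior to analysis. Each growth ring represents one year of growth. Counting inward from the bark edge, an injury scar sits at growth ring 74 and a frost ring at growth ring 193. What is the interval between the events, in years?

193 − 74 = 119 growth rings lie between the two events.
One growth ring per year makes the interval 119 years.

119 years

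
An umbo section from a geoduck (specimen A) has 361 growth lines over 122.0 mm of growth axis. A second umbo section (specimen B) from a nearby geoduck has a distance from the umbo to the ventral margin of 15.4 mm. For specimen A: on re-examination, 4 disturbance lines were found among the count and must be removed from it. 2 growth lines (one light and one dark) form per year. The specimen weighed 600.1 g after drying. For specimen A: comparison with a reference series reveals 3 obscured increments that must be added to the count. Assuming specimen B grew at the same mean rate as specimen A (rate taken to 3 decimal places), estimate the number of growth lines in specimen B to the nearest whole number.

Specimen A: true growth line count = 361 − 4 + 3 = 360.
Specimen A: 360 growth lines at 2 per year is 360 / 2 = 180 years.
A: Extension rate ≈ 122.0 / 180 = 0.678 mm/yr.
B spans 15.4 / 0.678 = 22.71 years; at 2 growth lines per year that is 22.71 × 2 ≈ 45 growth lines.

45 growth lines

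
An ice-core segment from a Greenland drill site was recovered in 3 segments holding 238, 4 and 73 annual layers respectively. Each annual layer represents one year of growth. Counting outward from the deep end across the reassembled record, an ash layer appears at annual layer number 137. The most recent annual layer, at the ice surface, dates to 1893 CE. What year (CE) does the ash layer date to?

Total annual layers = 238 + 4 + 73 = 315.
315 − 137 = 178 annual layers lie beyond the ash layer toward the ice surface.
1893 − 178 = 1715 CE.

1715 CE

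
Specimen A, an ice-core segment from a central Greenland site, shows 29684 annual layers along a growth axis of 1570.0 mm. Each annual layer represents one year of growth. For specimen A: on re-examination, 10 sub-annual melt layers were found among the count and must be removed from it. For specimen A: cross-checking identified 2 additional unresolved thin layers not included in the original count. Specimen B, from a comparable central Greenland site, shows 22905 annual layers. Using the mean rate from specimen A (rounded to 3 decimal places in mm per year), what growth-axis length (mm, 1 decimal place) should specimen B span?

Specimen A: true annual layer count = 29684 − 10 + 2 = 29676.
A: 1570.0 mm over 29676 years gives 1570.0 / 29676 ≈ 0.053 mm/year.
Length of B = 0.053 × 22905 = 1214.0 mm.

1214.0 mm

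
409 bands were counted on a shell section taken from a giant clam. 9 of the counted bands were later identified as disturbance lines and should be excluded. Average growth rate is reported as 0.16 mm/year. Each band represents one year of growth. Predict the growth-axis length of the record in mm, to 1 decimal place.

Correcting the raw count gives 409 − 9 = 400 true bands.
400 years at 0.16 mm/year gives 0.16 × 400 = 64.0 mm.

64.0 mm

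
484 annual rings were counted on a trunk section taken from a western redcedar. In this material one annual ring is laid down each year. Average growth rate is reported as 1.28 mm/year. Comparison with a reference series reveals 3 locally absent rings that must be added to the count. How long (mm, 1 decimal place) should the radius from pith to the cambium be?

Correcting the raw count gives 484 + 3 = 487 true annual rings.
Predicted length = 1.28 mm/year × 487 years = 623.4 mm.

623.4 mm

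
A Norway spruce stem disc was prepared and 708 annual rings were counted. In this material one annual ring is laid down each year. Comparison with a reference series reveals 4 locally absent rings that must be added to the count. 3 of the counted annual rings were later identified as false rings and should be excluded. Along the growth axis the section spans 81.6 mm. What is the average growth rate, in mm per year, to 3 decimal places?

0.115 mm per year

Adjusted count: 708 − 3 + 4 = 709 annual rings.
Extension rate ≈ 81.6 / 709 = 0.115 mm per year.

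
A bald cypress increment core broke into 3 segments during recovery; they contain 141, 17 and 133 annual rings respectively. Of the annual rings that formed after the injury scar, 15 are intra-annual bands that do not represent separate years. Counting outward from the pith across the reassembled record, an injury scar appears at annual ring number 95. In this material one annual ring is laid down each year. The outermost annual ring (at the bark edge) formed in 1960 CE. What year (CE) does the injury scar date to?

1779 CE

Total annual rings = 141 + 17 + 133 = 291.
The injury scar sits at annual ring 95 from the pith, so 291 − 95 = 196 annual rings formed after it.
Removing the 15 false annual rings leaves 196 − 15 = 181 true annual rings beyond the injury scar.
Counting back 181 years from 1960 CE places the injury scar in 1960 − 181 = 1779 CE.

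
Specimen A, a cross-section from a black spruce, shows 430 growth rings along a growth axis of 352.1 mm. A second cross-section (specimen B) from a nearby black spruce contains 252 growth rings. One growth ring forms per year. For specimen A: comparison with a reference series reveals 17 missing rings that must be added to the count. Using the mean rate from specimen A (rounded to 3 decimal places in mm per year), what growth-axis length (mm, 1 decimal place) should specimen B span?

Specimen A: correcting the raw count gives 430 + 17 = 447 true growth rings.
A: Extension rate ≈ 352.1 / 447 = 0.788 mm/year.
B's length ≈ 0.788 × 252 = 198.6 mm.

198.6 mm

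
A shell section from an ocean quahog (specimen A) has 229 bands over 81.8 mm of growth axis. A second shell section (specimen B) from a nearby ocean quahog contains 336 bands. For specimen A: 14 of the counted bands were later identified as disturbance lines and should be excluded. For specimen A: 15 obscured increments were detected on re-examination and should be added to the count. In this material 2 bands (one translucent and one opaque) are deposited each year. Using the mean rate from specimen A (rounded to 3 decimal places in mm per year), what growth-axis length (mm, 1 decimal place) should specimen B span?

119.4 mm

Specimen A: adjusted count: 229 − 14 + 15 = 230 bands.
Specimen A: dividing by 2 bands per year: 230 / 2 = 115 years.
A: Extension rate ≈ 81.8 / 115 = 0.711 mm/yr.
Specimen B: dividing by 2 bands per year: 336 / 2 = 168 years. B's length ≈ 0.711 × 168 = 119.4 mm.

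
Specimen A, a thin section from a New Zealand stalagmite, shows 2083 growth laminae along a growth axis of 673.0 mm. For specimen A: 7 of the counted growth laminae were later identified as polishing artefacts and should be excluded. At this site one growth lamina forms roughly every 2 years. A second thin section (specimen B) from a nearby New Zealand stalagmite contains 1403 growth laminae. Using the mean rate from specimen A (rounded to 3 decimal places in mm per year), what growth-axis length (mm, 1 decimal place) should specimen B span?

454.6 mm

Specimen A: after corrections the count is 2083 − 7 = 2076 growth laminae.
Specimen A: 2076 growth laminae at 2 years each span 2076 × 2 = 4152 years.
A: Extension rate ≈ 673.0 / 4152 = 0.162 mm/year.
Specimen B: multiplying by 2 years per growth lamina: 1403 × 2 = 2806 years. B's length ≈ 0.162 × 2806 = 454.6 mm.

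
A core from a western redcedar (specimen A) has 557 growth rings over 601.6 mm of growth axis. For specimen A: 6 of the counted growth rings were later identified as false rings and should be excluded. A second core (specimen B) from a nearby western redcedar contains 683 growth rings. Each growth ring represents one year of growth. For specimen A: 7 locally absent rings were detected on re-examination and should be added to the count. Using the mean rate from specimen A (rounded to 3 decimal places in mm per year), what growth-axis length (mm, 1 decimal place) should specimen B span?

736.3 mm

Specimen A: after corrections the count is 557 − 6 + 7 = 558 growth rings.
A: 601.6 mm over 558 years gives 601.6 / 558 ≈ 1.078 mm/year.
Length of B = 1.078 × 683 = 736.3 mm.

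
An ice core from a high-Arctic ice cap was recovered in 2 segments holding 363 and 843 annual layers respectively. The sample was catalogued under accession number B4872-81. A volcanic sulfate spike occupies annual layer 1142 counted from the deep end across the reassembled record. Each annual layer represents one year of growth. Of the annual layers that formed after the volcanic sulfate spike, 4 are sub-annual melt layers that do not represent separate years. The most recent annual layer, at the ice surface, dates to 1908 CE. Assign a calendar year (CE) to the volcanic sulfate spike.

Total annual layers = 363 + 843 = 1206.
The volcanic sulfate spike sits at annual layer 1142 from the deep end, so 1206 − 1142 = 64 annual layers formed after it.
Removing the 4 false annual layers leaves 64 − 4 = 60 true annual layers beyond the volcanic sulfate spike.
The annual layer at the ice surface is 1908 CE, so the volcanic sulfate spike dates to 1908 − 60 = 1848 CE.

1848 CE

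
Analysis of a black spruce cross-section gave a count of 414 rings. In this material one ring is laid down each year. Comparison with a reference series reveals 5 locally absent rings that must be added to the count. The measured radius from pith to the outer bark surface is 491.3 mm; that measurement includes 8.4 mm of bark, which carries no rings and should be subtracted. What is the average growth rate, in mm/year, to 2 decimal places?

Adjusted count: 414 + 5 = 419 rings.
The growth record spans 491.3 − 8.4 = 482.9 mm.
Extension rate ≈ 482.9 / 419 = 1.15 mm/year.

1.15 mm/year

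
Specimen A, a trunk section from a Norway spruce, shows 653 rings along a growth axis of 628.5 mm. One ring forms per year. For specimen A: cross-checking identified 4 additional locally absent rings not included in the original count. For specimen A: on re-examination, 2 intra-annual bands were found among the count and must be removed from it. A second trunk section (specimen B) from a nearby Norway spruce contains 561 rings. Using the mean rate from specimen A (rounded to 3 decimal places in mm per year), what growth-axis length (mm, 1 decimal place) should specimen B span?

Specimen A: adjusted count: 653 − 2 + 4 = 655 rings.
A: Mean rate = 628.5 mm / 655 years ≈ 0.960 mm/year.
B's length ≈ 0.960 × 561 = 538.6 mm.

538.6 mm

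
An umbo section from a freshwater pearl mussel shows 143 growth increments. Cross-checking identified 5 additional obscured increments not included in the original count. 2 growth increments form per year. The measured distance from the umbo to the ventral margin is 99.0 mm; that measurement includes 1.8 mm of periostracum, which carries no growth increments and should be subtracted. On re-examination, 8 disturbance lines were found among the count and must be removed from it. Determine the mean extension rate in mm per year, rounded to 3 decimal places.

1.389 mm per year

After corrections the count is 143 − 8 + 5 = 140 growth increments.
140 growth increments at 2 per year is 140 / 2 = 70 years.
The growth record spans 99.0 − 1.8 = 97.2 mm.
Mean rate = 97.2 mm / 70 years ≈ 1.389 mm per year.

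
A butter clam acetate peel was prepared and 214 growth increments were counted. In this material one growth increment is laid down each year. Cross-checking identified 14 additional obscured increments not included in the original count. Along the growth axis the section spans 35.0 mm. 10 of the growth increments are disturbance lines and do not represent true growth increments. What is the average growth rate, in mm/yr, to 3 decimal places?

0.161 mm/yr

After corrections the count is 214 − 10 + 14 = 218 growth increments.
Mean rate = 35.0 mm / 218 years ≈ 0.161 mm/yr.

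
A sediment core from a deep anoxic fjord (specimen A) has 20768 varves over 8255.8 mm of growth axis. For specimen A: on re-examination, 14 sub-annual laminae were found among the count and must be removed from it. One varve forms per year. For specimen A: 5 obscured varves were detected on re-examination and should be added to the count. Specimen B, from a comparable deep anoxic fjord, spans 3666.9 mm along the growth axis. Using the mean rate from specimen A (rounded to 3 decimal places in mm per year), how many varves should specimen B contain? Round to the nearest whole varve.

9213 varves

Specimen A: after corrections the count is 20768 − 14 + 5 = 20759 varves.
A: Extension rate ≈ 8255.8 / 20759 = 0.398 mm/year.
B spans 3666.9 / 0.398 = 9213.32 years ≈ 9213 varves.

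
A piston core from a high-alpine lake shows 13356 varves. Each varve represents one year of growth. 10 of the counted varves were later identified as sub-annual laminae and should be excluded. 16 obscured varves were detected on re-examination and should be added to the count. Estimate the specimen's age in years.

13362 yr

Correcting the raw count gives 13356 − 10 + 16 = 13362 true varves.
At one varve per year, that is 13362 years.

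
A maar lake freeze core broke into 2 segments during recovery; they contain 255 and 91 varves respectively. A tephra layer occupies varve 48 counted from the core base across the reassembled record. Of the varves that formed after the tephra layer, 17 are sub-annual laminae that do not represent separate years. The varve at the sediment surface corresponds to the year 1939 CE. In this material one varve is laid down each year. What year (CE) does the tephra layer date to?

Total varves = 255 + 91 = 346.
346 − 48 = 298 varves lie beyond the tephra layer toward the sediment surface.
Removing the 17 false varves leaves 298 − 17 = 281 true varves beyond the tephra layer.
Counting back 281 years from 1939 CE places the tephra layer in 1939 − 281 = 1658 CE.

1658 CE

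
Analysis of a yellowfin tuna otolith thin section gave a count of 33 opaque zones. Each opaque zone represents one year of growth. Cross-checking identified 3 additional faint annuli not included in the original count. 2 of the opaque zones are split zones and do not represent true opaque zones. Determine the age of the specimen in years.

After corrections the count is 33 − 2 + 3 = 34 opaque zones.
One opaque zone per year makes the duration 34 years.

34 years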